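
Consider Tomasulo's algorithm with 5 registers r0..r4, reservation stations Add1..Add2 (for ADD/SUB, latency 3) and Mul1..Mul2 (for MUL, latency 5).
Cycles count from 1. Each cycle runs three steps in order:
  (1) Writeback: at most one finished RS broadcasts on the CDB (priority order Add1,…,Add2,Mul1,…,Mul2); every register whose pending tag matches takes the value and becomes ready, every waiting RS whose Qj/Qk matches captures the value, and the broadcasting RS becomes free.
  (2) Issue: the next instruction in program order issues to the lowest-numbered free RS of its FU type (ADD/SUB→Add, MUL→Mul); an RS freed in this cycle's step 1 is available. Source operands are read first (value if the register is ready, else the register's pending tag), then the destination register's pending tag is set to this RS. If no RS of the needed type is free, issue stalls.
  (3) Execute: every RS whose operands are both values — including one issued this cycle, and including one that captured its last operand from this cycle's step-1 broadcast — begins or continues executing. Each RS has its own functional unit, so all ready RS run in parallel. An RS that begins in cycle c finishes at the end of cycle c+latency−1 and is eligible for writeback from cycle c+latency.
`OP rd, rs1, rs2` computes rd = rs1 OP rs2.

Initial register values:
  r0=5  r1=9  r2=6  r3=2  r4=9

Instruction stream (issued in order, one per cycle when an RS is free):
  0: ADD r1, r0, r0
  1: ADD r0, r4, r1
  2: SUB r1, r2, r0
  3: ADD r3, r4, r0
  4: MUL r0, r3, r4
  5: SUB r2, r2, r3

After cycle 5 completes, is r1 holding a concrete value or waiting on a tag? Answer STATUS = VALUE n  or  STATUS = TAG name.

STATUS = TAG Add1

  c1: issue ADD r1<-Add1  regs: r0:5,r1:Add1,r2:6,r3:2,r4:9
  c2: issue ADD r0<-Add2  regs: r0:Add2,r1:Add1,r2:6,r3:2,r4:9
  c3: stall  regs: r0:Add2,r1:Add1,r2:6,r3:2,r4:9
  c4: CDB Add1=10; issue SUB r1<-Add1  regs: r0:Add2,r1:Add1,r2:6,r3:2,r4:9
  c5: stall  regs: r0:Add2,r1:Add1,r2:6,r3:2,r4:9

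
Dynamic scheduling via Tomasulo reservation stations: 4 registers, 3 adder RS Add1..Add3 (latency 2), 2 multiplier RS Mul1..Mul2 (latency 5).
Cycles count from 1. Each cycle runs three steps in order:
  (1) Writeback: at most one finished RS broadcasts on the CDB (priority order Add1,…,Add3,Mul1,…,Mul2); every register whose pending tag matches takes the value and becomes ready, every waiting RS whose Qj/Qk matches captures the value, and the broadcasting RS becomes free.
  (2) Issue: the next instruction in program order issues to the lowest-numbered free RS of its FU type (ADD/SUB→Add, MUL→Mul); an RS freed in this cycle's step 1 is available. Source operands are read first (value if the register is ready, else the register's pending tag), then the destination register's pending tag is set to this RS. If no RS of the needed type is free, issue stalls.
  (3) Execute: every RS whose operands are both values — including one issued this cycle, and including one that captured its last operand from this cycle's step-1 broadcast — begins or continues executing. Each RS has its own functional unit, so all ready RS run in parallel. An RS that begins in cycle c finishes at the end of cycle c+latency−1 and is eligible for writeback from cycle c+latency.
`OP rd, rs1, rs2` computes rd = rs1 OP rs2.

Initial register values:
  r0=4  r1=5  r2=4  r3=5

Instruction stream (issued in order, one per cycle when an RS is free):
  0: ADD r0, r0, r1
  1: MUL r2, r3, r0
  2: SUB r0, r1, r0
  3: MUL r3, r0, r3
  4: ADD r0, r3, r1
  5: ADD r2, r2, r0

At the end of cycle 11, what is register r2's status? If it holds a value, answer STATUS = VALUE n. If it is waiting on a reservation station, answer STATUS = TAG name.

c1: issue ADD r0<-Add1 | r0:Add1,r1:5,r2:4,r3:5
c2: issue MUL r2<-Mul1 | r0:Add1,r1:5,r2:Mul1,r3:5
c3: CDB Add1=9; issue SUB r0<-Add1 | r0:Add1,r1:5,r2:Mul1,r3:5
c4: issue MUL r3<-Mul2 | r0:Add1,r1:5,r2:Mul1,r3:Mul2
c5: CDB Add1=-4; issue ADD r0<-Add1 | r0:Add1,r1:5,r2:Mul1,r3:Mul2
c6: issue ADD r2<-Add2 | r0:Add1,r1:5,r2:Add2,r3:Mul2
c7: - | r0:Add1,r1:5,r2:Add2,r3:Mul2
c8: CDB Mul1=45 | r0:Add1,r1:5,r2:Add2,r3:Mul2
c9: - | r0:Add1,r1:5,r2:Add2,r3:Mul2
c10: CDB Mul2=-20 | r0:Add1,r1:5,r2:Add2,r3:-20
c11: - | r0:Add1,r1:5,r2:Add2,r3:-20

STATUS = TAG Add2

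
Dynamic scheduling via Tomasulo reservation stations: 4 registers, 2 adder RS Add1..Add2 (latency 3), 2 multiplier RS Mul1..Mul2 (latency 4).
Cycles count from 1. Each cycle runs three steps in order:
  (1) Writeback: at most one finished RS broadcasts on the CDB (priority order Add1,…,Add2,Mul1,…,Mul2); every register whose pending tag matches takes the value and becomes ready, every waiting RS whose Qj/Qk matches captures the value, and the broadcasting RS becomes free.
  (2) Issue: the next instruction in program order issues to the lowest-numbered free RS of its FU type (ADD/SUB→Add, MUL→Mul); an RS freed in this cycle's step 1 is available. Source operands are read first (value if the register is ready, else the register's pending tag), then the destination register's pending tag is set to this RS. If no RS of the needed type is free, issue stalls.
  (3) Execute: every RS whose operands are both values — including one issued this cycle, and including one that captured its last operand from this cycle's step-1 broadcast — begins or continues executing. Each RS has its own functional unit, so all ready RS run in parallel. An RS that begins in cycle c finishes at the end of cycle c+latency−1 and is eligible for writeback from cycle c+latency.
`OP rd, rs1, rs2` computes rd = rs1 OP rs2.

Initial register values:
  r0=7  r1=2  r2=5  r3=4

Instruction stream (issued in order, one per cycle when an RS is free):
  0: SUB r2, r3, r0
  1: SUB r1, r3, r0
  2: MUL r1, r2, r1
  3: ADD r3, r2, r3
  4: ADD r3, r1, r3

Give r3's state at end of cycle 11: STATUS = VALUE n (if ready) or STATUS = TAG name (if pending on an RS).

cycle 1: issue SUB r2<-Add1 // r0:7,r1:2,r2:Add1,r3:4
cycle 2: issue SUB r1<-Add2 // r0:7,r1:Add2,r2:Add1,r3:4
cycle 3: issue MUL r1<-Mul1 // r0:7,r1:Mul1,r2:Add1,r3:4
cycle 4: CDB Add1=-3; issue ADD r3<-Add1 // r0:7,r1:Mul1,r2:-3,r3:Add1
cycle 5: CDB Add2=-3; issue ADD r3<-Add2 // r0:7,r1:Mul1,r2:-3,r3:Add2
cycle 6: - // r0:7,r1:Mul1,r2:-3,r3:Add2
cycle 7: CDB Add1=1 // r0:7,r1:Mul1,r2:-3,r3:Add2
cycle 8: - // r0:7,r1:Mul1,r2:-3,r3:Add2
cycle 9: CDB Mul1=9 // r0:7,r1:9,r2:-3,r3:Add2
cycle 10: - // r0:7,r1:9,r2:-3,r3:Add2
cycle 11: - // r0:7,r1:9,r2:-3,r3:Add2

STATUS = TAG Add2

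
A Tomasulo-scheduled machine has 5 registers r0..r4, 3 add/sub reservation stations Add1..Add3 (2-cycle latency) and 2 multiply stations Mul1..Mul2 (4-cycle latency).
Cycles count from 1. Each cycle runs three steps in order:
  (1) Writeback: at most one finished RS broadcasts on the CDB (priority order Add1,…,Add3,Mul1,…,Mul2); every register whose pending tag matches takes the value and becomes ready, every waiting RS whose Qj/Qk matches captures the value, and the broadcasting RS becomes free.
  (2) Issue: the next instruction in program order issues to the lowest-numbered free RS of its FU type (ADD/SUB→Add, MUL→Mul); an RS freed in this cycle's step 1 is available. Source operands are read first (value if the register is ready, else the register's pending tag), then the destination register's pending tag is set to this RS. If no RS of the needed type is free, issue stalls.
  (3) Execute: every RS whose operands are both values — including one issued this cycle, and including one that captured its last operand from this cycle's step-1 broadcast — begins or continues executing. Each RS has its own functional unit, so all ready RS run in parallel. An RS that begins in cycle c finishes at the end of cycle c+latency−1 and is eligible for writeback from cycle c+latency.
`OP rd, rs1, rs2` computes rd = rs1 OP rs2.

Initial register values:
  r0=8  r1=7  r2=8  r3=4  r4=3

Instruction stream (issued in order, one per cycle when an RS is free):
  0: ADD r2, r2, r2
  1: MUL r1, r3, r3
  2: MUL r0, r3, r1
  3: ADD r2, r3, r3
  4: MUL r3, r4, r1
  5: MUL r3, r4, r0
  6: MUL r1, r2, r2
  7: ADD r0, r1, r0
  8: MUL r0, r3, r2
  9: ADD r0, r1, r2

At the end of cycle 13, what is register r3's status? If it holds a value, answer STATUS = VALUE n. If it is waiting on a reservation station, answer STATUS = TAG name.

STATUS = TAG Mul1

cycle 1: issue ADD r2<-Add1 // r0:8,r1:7,r2:Add1,r3:4,r4:3
cycle 2: issue MUL r1<-Mul1 // r0:8,r1:Mul1,r2:Add1,r3:4,r4:3
cycle 3: CDB Add1=16; issue MUL r0<-Mul2 // r0:Mul2,r1:Mul1,r2:16,r3:4,r4:3
cycle 4: issue ADD r2<-Add1 // r0:Mul2,r1:Mul1,r2:Add1,r3:4,r4:3
cycle 5: stall // r0:Mul2,r1:Mul1,r2:Add1,r3:4,r4:3
cycle 6: CDB Add1=8; stall // r0:Mul2,r1:Mul1,r2:8,r3:4,r4:3
cycle 7: CDB Mul1=16; issue MUL r3<-Mul1 // r0:Mul2,r1:16,r2:8,r3:Mul1,r4:3
cycle 8: stall // r0:Mul2,r1:16,r2:8,r3:Mul1,r4:3
cycle 9: stall // r0:Mul2,r1:16,r2:8,r3:Mul1,r4:3
cycle 10: stall // r0:Mul2,r1:16,r2:8,r3:Mul1,r4:3
cycle 11: CDB Mul1=48; issue MUL r3<-Mul1 // r0:Mul2,r1:16,r2:8,r3:Mul1,r4:3
cycle 12: CDB Mul2=64; issue MUL r1<-Mul2 // r0:64,r1:Mul2,r2:8,r3:Mul1,r4:3
cycle 13: issue ADD r0<-Add1 // r0:Add1,r1:Mul2,r2:8,r3:Mul1,r4:3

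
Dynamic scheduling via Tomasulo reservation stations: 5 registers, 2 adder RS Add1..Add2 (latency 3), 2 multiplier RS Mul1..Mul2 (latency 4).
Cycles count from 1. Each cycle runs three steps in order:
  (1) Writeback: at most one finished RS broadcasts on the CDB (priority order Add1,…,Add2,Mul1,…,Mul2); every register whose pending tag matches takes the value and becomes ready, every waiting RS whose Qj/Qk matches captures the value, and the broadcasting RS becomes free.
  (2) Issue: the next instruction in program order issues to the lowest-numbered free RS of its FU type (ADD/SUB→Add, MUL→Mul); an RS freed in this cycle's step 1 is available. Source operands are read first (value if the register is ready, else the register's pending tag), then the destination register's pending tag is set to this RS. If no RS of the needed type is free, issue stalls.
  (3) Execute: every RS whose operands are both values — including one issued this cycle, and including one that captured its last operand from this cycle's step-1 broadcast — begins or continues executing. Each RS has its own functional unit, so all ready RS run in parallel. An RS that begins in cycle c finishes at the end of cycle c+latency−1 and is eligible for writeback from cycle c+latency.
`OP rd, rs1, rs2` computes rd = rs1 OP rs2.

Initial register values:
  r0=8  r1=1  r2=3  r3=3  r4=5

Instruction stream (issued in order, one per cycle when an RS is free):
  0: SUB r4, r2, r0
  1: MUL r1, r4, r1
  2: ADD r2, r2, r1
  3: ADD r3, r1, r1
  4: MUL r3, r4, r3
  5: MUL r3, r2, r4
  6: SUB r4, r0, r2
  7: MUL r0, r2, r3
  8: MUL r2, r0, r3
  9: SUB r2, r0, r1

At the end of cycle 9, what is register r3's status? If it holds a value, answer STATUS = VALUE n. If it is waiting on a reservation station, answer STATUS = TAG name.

cycle 1: issue SUB r4<-Add1 // r0:8,r1:1,r2:3,r3:3,r4:Add1
cycle 2: issue MUL r1<-Mul1 // r0:8,r1:Mul1,r2:3,r3:3,r4:Add1
cycle 3: issue ADD r2<-Add2 // r0:8,r1:Mul1,r2:Add2,r3:3,r4:Add1
cycle 4: CDB Add1=-5; issue ADD r3<-Add1 // r0:8,r1:Mul1,r2:Add2,r3:Add1,r4:-5
cycle 5: issue MUL r3<-Mul2 // r0:8,r1:Mul1,r2:Add2,r3:Mul2,r4:-5
cycle 6: stall // r0:8,r1:Mul1,r2:Add2,r3:Mul2,r4:-5
cycle 7: stall // r0:8,r1:Mul1,r2:Add2,r3:Mul2,r4:-5
cycle 8: CDB Mul1=-5; issue MUL r3<-Mul1 // r0:8,r1:-5,r2:Add2,r3:Mul1,r4:-5
cycle 9: stall // r0:8,r1:-5,r2:Add2,r3:Mul1,r4:-5

STATUS = TAG Mul1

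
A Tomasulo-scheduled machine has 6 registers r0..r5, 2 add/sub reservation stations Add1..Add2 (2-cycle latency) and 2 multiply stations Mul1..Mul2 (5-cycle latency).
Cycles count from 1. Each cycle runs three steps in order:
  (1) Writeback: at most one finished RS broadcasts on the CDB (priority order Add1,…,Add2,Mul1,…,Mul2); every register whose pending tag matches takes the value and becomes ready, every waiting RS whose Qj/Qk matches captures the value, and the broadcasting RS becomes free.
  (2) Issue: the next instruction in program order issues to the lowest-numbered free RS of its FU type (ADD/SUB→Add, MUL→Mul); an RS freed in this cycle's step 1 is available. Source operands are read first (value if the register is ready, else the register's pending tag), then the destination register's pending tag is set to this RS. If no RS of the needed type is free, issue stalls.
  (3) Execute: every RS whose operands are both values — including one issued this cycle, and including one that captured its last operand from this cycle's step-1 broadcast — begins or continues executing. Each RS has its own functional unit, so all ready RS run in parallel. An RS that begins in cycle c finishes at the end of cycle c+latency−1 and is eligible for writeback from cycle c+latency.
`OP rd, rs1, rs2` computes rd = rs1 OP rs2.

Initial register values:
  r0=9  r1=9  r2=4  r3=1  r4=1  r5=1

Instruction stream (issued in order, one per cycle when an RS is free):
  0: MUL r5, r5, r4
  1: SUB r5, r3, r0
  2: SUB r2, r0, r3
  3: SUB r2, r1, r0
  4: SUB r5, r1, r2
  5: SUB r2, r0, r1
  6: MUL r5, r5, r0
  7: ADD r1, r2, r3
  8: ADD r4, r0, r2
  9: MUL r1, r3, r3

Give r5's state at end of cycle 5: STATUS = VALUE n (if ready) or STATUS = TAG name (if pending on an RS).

  c1: issue MUL r5<-Mul1  regs: r0:9,r1:9,r2:4,r3:1,r4:1,r5:Mul1
  c2: issue SUB r5<-Add1  regs: r0:9,r1:9,r2:4,r3:1,r4:1,r5:Add1
  c3: issue SUB r2<-Add2  regs: r0:9,r1:9,r2:Add2,r3:1,r4:1,r5:Add1
  c4: CDB Add1=-8; issue SUB r2<-Add1  regs: r0:9,r1:9,r2:Add1,r3:1,r4:1,r5:-8
  c5: CDB Add2=8; issue SUB r5<-Add2  regs: r0:9,r1:9,r2:Add1,r3:1,r4:1,r5:Add2

STATUS = TAG Add2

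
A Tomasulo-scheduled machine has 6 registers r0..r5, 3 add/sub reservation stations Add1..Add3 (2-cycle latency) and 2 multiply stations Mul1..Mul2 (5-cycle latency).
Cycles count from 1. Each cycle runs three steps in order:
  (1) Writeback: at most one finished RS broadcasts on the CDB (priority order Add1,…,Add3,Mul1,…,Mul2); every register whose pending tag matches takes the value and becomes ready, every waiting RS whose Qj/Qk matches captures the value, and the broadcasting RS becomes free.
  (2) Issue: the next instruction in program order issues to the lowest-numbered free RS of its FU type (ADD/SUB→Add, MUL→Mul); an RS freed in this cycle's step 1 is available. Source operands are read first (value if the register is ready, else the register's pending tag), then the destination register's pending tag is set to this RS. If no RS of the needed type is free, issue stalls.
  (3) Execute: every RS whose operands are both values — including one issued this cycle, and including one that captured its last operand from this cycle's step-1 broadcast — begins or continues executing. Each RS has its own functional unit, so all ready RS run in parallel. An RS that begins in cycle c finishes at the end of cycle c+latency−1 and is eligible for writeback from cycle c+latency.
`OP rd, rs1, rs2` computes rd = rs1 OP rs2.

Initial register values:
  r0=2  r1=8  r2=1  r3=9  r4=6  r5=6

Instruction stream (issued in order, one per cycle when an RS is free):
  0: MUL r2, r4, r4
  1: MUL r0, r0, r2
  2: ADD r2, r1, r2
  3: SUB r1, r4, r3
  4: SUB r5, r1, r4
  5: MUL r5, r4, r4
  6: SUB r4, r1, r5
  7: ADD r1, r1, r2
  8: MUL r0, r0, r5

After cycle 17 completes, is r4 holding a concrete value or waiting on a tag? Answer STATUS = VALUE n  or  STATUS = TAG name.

c1: issue MUL r2<-Mul1 | r0:2,r1:8,r2:Mul1,r3:9,r4:6,r5:6
c2: issue MUL r0<-Mul2 | r0:Mul2,r1:8,r2:Mul1,r3:9,r4:6,r5:6
c3: issue ADD r2<-Add1 | r0:Mul2,r1:8,r2:Add1,r3:9,r4:6,r5:6
c4: issue SUB r1<-Add2 | r0:Mul2,r1:Add2,r2:Add1,r3:9,r4:6,r5:6
c5: issue SUB r5<-Add3 | r0:Mul2,r1:Add2,r2:Add1,r3:9,r4:6,r5:Add3
c6: CDB Add2=-3; stall | r0:Mul2,r1:-3,r2:Add1,r3:9,r4:6,r5:Add3
c7: CDB Mul1=36; issue MUL r5<-Mul1 | r0:Mul2,r1:-3,r2:Add1,r3:9,r4:6,r5:Mul1
c8: CDB Add3=-9; issue SUB r4<-Add2 | r0:Mul2,r1:-3,r2:Add1,r3:9,r4:Add2,r5:Mul1
c9: CDB Add1=44; issue ADD r1<-Add1 | r0:Mul2,r1:Add1,r2:44,r3:9,r4:Add2,r5:Mul1
c10: stall | r0:Mul2,r1:Add1,r2:44,r3:9,r4:Add2,r5:Mul1
c11: CDB Add1=41; stall | r0:Mul2,r1:41,r2:44,r3:9,r4:Add2,r5:Mul1
c12: CDB Mul1=36; issue MUL r0<-Mul1 | r0:Mul1,r1:41,r2:44,r3:9,r4:Add2,r5:36
c13: CDB Mul2=72 | r0:Mul1,r1:41,r2:44,r3:9,r4:Add2,r5:36
c14: CDB Add2=-39 | r0:Mul1,r1:41,r2:44,r3:9,r4:-39,r5:36
c15: - | r0:Mul1,r1:41,r2:44,r3:9,r4:-39,r5:36
c16: - | r0:Mul1,r1:41,r2:44,r3:9,r4:-39,r5:36
c17: - | r0:Mul1,r1:41,r2:44,r3:9,r4:-39,r5:36

STATUS = VALUE -39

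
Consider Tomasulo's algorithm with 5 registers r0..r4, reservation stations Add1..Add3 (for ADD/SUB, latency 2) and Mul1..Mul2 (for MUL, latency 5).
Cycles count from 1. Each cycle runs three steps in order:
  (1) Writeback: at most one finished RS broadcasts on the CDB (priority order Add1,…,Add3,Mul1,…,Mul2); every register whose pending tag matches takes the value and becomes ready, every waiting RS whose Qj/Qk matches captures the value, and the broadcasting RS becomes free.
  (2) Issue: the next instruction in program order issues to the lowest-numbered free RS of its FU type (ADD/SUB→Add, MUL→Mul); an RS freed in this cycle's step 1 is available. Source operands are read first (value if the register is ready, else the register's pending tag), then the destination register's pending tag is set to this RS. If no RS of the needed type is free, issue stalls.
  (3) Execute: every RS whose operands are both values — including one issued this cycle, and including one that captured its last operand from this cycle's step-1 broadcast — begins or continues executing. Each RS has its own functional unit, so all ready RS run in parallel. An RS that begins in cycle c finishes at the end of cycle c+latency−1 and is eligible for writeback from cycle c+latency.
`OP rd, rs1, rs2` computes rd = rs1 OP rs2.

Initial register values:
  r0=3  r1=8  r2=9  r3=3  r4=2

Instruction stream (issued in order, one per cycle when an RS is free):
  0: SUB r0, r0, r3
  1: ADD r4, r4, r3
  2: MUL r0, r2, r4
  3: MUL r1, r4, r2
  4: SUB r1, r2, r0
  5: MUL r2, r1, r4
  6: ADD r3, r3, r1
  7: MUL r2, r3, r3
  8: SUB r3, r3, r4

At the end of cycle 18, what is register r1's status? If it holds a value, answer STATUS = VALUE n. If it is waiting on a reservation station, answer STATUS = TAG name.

STATUS = VALUE -36

cycle 1: issue SUB r0<-Add1 // r0:Add1,r1:8,r2:9,r3:3,r4:2
cycle 2: issue ADD r4<-Add2 // r0:Add1,r1:8,r2:9,r3:3,r4:Add2
cycle 3: CDB Add1=0; issue MUL r0<-Mul1 // r0:Mul1,r1:8,r2:9,r3:3,r4:Add2
cycle 4: CDB Add2=5; issue MUL r1<-Mul2 // r0:Mul1,r1:Mul2,r2:9,r3:3,r4:5
cycle 5: issue SUB r1<-Add1 // r0:Mul1,r1:Add1,r2:9,r3:3,r4:5
cycle 6: stall // r0:Mul1,r1:Add1,r2:9,r3:3,r4:5
cycle 7: stall // r0:Mul1,r1:Add1,r2:9,r3:3,r4:5
cycle 8: stall // r0:Mul1,r1:Add1,r2:9,r3:3,r4:5
cycle 9: CDB Mul1=45; issue MUL r2<-Mul1 // r0:45,r1:Add1,r2:Mul1,r3:3,r4:5
cycle 10: CDB Mul2=45; issue ADD r3<-Add2 // r0:45,r1:Add1,r2:Mul1,r3:Add2,r4:5
cycle 11: CDB Add1=-36; issue MUL r2<-Mul2 // r0:45,r1:-36,r2:Mul2,r3:Add2,r4:5
cycle 12: issue SUB r3<-Add1 // r0:45,r1:-36,r2:Mul2,r3:Add1,r4:5
cycle 13: CDB Add2=-33 // r0:45,r1:-36,r2:Mul2,r3:Add1,r4:5
cycle 14: - // r0:45,r1:-36,r2:Mul2,r3:Add1,r4:5
cycle 15: CDB Add1=-38 // r0:45,r1:-36,r2:Mul2,r3:-38,r4:5
cycle 16: CDB Mul1=-180 // r0:45,r1:-36,r2:Mul2,r3:-38,r4:5
cycle 17: - // r0:45,r1:-36,r2:Mul2,r3:-38,r4:5
cycle 18: CDB Mul2=1089 // r0:45,r1:-36,r2:1089,r3:-38,r4:5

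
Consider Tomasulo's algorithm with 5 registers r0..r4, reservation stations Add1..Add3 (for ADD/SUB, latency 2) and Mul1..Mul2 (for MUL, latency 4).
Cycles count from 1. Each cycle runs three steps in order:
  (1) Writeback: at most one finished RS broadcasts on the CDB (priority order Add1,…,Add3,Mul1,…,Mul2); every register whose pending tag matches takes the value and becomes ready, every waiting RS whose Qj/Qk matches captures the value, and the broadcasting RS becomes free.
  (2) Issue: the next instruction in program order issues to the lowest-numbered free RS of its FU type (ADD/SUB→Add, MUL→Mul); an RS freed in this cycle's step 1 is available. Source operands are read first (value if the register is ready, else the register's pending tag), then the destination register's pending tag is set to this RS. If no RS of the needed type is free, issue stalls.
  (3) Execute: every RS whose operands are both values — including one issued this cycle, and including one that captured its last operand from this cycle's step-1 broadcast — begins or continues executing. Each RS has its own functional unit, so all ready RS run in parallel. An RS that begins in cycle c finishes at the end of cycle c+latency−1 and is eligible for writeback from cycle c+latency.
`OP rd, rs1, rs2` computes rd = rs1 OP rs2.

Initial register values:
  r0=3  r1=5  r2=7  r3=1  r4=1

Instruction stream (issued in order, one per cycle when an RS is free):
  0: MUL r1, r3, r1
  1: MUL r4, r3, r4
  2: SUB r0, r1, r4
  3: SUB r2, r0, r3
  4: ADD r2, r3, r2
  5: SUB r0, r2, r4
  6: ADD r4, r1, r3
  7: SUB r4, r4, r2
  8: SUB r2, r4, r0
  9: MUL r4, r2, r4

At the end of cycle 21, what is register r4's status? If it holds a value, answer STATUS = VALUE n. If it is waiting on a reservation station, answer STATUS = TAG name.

STATUS = TAG Mul1

cycle 1: issue MUL r1<-Mul1 // r0:3,r1:Mul1,r2:7,r3:1,r4:1
cycle 2: issue MUL r4<-Mul2 // r0:3,r1:Mul1,r2:7,r3:1,r4:Mul2
cycle 3: issue SUB r0<-Add1 // r0:Add1,r1:Mul1,r2:7,r3:1,r4:Mul2
cycle 4: issue SUB r2<-Add2 // r0:Add1,r1:Mul1,r2:Add2,r3:1,r4:Mul2
cycle 5: CDB Mul1=5; issue ADD r2<-Add3 // r0:Add1,r1:5,r2:Add3,r3:1,r4:Mul2
cycle 6: CDB Mul2=1; stall // r0:Add1,r1:5,r2:Add3,r3:1,r4:1
cycle 7: stall // r0:Add1,r1:5,r2:Add3,r3:1,r4:1
cycle 8: CDB Add1=4; issue SUB r0<-Add1 // r0:Add1,r1:5,r2:Add3,r3:1,r4:1
cycle 9: stall // r0:Add1,r1:5,r2:Add3,r3:1,r4:1
cycle 10: CDB Add2=3; issue ADD r4<-Add2 // r0:Add1,r1:5,r2:Add3,r3:1,r4:Add2
cycle 11: stall // r0:Add1,r1:5,r2:Add3,r3:1,r4:Add2
cycle 12: CDB Add2=6; issue SUB r4<-Add2 // r0:Add1,r1:5,r2:Add3,r3:1,r4:Add2
cycle 13: CDB Add3=4; issue SUB r2<-Add3 // r0:Add1,r1:5,r2:Add3,r3:1,r4:Add2
cycle 14: issue MUL r4<-Mul1 // r0:Add1,r1:5,r2:Add3,r3:1,r4:Mul1
cycle 15: CDB Add1=3 // r0:3,r1:5,r2:Add3,r3:1,r4:Mul1
cycle 16: CDB Add2=2 // r0:3,r1:5,r2:Add3,r3:1,r4:Mul1
cycle 17: - // r0:3,r1:5,r2:Add3,r3:1,r4:Mul1
cycle 18: CDB Add3=-1 // r0:3,r1:5,r2:-1,r3:1,r4:Mul1
cycle 19: - // r0:3,r1:5,r2:-1,r3:1,r4:Mul1
cycle 20: - // r0:3,r1:5,r2:-1,r3:1,r4:Mul1
cycle 21: - // r0:3,r1:5,r2:-1,r3:1,r4:Mul1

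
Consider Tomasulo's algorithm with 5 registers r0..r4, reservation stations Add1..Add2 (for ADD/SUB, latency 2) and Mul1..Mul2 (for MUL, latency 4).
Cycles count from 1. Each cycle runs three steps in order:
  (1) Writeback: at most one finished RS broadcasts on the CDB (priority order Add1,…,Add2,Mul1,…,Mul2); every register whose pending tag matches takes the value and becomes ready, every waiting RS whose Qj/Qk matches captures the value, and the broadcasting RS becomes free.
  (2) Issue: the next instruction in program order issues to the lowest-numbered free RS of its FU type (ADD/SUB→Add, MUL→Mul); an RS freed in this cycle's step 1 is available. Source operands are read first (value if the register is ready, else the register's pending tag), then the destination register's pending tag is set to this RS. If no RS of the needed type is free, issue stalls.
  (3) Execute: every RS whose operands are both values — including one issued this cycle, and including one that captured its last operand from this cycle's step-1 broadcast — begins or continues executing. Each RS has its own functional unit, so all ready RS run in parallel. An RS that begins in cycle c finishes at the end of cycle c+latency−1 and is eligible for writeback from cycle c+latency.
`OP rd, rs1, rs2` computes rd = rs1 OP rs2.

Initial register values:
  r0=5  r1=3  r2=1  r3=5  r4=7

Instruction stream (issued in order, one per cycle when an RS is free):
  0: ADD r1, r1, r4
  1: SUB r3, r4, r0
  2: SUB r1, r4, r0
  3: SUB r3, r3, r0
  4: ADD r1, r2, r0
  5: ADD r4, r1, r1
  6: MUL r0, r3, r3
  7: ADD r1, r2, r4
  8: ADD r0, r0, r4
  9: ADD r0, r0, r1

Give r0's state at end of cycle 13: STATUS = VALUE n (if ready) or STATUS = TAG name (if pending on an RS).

c1: issue ADD r1<-Add1 | r0:5,r1:Add1,r2:1,r3:5,r4:7
c2: issue SUB r3<-Add2 | r0:5,r1:Add1,r2:1,r3:Add2,r4:7
c3: CDB Add1=10; issue SUB r1<-Add1 | r0:5,r1:Add1,r2:1,r3:Add2,r4:7
c4: CDB Add2=2; issue SUB r3<-Add2 | r0:5,r1:Add1,r2:1,r3:Add2,r4:7
c5: CDB Add1=2; issue ADD r1<-Add1 | r0:5,r1:Add1,r2:1,r3:Add2,r4:7
c6: CDB Add2=-3; issue ADD r4<-Add2 | r0:5,r1:Add1,r2:1,r3:-3,r4:Add2
c7: CDB Add1=6; issue MUL r0<-Mul1 | r0:Mul1,r1:6,r2:1,r3:-3,r4:Add2
c8: issue ADD r1<-Add1 | r0:Mul1,r1:Add1,r2:1,r3:-3,r4:Add2
c9: CDB Add2=12; issue ADD r0<-Add2 | r0:Add2,r1:Add1,r2:1,r3:-3,r4:12
c10: stall | r0:Add2,r1:Add1,r2:1,r3:-3,r4:12
c11: CDB Add1=13; issue ADD r0<-Add1 | r0:Add1,r1:13,r2:1,r3:-3,r4:12
c12: CDB Mul1=9 | r0:Add1,r1:13,r2:1,r3:-3,r4:12
c13: - | r0:Add1,r1:13,r2:1,r3:-3,r4:12

STATUS = TAG Add1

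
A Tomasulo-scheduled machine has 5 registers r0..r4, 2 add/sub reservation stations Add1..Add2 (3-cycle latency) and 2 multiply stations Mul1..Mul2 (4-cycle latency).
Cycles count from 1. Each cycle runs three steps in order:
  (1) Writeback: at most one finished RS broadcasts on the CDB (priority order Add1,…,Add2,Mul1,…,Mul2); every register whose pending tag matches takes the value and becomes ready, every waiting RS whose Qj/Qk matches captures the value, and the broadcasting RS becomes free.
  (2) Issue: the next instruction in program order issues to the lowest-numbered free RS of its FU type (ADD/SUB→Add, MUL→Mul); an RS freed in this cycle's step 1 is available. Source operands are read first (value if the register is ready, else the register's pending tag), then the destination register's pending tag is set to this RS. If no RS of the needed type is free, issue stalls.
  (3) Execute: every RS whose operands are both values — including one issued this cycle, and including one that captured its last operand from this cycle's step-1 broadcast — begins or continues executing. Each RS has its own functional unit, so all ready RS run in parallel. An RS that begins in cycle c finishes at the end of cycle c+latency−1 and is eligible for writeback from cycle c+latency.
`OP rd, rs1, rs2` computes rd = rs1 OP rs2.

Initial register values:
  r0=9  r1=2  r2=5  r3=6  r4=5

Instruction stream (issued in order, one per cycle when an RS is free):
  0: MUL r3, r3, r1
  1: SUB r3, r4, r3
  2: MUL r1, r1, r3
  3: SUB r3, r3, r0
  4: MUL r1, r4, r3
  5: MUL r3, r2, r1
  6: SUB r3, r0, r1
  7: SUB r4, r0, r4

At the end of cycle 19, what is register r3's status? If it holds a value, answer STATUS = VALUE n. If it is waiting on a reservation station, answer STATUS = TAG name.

STATUS = VALUE 89

c1: issue MUL r3<-Mul1 | r0:9,r1:2,r2:5,r3:Mul1,r4:5
c2: issue SUB r3<-Add1 | r0:9,r1:2,r2:5,r3:Add1,r4:5
c3: issue MUL r1<-Mul2 | r0:9,r1:Mul2,r2:5,r3:Add1,r4:5
c4: issue SUB r3<-Add2 | r0:9,r1:Mul2,r2:5,r3:Add2,r4:5
c5: CDB Mul1=12; issue MUL r1<-Mul1 | r0:9,r1:Mul1,r2:5,r3:Add2,r4:5
c6: stall | r0:9,r1:Mul1,r2:5,r3:Add2,r4:5
c7: stall | r0:9,r1:Mul1,r2:5,r3:Add2,r4:5
c8: CDB Add1=-7; stall | r0:9,r1:Mul1,r2:5,r3:Add2,r4:5
c9: stall | r0:9,r1:Mul1,r2:5,r3:Add2,r4:5
c10: stall | r0:9,r1:Mul1,r2:5,r3:Add2,r4:5
c11: CDB Add2=-16; stall | r0:9,r1:Mul1,r2:5,r3:-16,r4:5
c12: CDB Mul2=-14; issue MUL r3<-Mul2 | r0:9,r1:Mul1,r2:5,r3:Mul2,r4:5
c13: issue SUB r3<-Add1 | r0:9,r1:Mul1,r2:5,r3:Add1,r4:5
c14: issue SUB r4<-Add2 | r0:9,r1:Mul1,r2:5,r3:Add1,r4:Add2
c15: CDB Mul1=-80 | r0:9,r1:-80,r2:5,r3:Add1,r4:Add2
c16: - | r0:9,r1:-80,r2:5,r3:Add1,r4:Add2
c17: CDB Add2=4 | r0:9,r1:-80,r2:5,r3:Add1,r4:4
c18: CDB Add1=89 | r0:9,r1:-80,r2:5,r3:89,r4:4
c19: CDB Mul2=-400 | r0:9,r1:-80,r2:5,r3:89,r4:4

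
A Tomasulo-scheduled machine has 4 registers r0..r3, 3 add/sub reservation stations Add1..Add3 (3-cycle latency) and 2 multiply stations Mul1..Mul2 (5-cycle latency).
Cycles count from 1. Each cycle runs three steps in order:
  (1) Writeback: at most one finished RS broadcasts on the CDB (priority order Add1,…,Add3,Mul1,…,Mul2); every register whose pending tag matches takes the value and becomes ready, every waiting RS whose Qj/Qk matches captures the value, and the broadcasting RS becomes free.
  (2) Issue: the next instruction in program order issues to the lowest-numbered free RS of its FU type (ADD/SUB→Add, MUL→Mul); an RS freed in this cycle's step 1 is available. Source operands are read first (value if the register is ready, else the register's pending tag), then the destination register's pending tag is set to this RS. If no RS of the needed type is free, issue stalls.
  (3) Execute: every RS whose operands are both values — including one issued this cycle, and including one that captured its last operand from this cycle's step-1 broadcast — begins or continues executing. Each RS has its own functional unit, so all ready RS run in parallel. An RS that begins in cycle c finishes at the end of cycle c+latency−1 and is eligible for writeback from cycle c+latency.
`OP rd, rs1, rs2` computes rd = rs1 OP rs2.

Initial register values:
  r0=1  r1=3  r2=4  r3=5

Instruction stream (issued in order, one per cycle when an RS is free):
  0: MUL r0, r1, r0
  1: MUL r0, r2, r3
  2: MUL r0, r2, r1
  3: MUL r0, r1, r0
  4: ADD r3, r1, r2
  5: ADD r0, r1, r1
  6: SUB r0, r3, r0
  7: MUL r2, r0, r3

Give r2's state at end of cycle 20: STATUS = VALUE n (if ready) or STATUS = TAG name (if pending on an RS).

cycle 1: issue MUL r0<-Mul1 // r0:Mul1,r1:3,r2:4,r3:5
cycle 2: issue MUL r0<-Mul2 // r0:Mul2,r1:3,r2:4,r3:5
cycle 3: stall // r0:Mul2,r1:3,r2:4,r3:5
cycle 4: stall // r0:Mul2,r1:3,r2:4,r3:5
cycle 5: stall // r0:Mul2,r1:3,r2:4,r3:5
cycle 6: CDB Mul1=3; issue MUL r0<-Mul1 // r0:Mul1,r1:3,r2:4,r3:5
cycle 7: CDB Mul2=20; issue MUL r0<-Mul2 // r0:Mul2,r1:3,r2:4,r3:5
cycle 8: issue ADD r3<-Add1 // r0:Mul2,r1:3,r2:4,r3:Add1
cycle 9: issue ADD r0<-Add2 // r0:Add2,r1:3,r2:4,r3:Add1
cycle 10: issue SUB r0<-Add3 // r0:Add3,r1:3,r2:4,r3:Add1
cycle 11: CDB Add1=7; stall // r0:Add3,r1:3,r2:4,r3:7
cycle 12: CDB Add2=6; stall // r0:Add3,r1:3,r2:4,r3:7
cycle 13: CDB Mul1=12; issue MUL r2<-Mul1 // r0:Add3,r1:3,r2:Mul1,r3:7
cycle 14: - // r0:Add3,r1:3,r2:Mul1,r3:7
cycle 15: CDB Add3=1 // r0:1,r1:3,r2:Mul1,r3:7
cycle 16: - // r0:1,r1:3,r2:Mul1,r3:7
cycle 17: - // r0:1,r1:3,r2:Mul1,r3:7
cycle 18: CDB Mul2=36 // r0:1,r1:3,r2:Mul1,r3:7
cycle 19: - // r0:1,r1:3,r2:Mul1,r3:7
cycle 20: CDB Mul1=7 // r0:1,r1:3,r2:7,r3:7

STATUS = VALUE 7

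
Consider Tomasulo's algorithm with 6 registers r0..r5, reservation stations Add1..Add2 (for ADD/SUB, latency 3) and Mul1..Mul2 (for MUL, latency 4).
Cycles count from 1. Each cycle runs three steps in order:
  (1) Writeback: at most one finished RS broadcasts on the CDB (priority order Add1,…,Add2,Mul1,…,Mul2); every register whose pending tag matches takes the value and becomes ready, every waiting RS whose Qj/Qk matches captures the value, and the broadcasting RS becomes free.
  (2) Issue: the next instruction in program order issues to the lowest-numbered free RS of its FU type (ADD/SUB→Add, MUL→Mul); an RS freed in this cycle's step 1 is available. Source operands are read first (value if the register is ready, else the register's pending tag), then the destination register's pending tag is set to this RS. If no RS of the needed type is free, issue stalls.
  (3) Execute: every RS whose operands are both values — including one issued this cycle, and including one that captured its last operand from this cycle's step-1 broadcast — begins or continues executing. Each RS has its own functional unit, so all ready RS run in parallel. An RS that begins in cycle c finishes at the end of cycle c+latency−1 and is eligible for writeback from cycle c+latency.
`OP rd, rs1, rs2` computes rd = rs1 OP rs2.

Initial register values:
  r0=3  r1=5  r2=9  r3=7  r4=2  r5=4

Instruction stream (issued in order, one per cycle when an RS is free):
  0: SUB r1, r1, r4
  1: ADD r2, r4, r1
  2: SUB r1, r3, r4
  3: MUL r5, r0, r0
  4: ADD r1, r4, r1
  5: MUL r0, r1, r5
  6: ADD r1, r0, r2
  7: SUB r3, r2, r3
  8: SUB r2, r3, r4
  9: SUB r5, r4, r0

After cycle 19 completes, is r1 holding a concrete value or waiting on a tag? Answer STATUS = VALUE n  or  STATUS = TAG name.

cycle 1: issue SUB r1<-Add1 // r0:3,r1:Add1,r2:9,r3:7,r4:2,r5:4
cycle 2: issue ADD r2<-Add2 // r0:3,r1:Add1,r2:Add2,r3:7,r4:2,r5:4
cycle 3: stall // r0:3,r1:Add1,r2:Add2,r3:7,r4:2,r5:4
cycle 4: CDB Add1=3; issue SUB r1<-Add1 // r0:3,r1:Add1,r2:Add2,r3:7,r4:2,r5:4
cycle 5: issue MUL r5<-Mul1 // r0:3,r1:Add1,r2:Add2,r3:7,r4:2,r5:Mul1
cycle 6: stall // r0:3,r1:Add1,r2:Add2,r3:7,r4:2,r5:Mul1
cycle 7: CDB Add1=5; issue ADD r1<-Add1 // r0:3,r1:Add1,r2:Add2,r3:7,r4:2,r5:Mul1
cycle 8: CDB Add2=5; issue MUL r0<-Mul2 // r0:Mul2,r1:Add1,r2:5,r3:7,r4:2,r5:Mul1
cycle 9: CDB Mul1=9; issue ADD r1<-Add2 // r0:Mul2,r1:Add2,r2:5,r3:7,r4:2,r5:9
cycle 10: CDB Add1=7; issue SUB r3<-Add1 // r0:Mul2,r1:Add2,r2:5,r3:Add1,r4:2,r5:9
cycle 11: stall // r0:Mul2,r1:Add2,r2:5,r3:Add1,r4:2,r5:9
cycle 12: stall // r0:Mul2,r1:Add2,r2:5,r3:Add1,r4:2,r5:9
cycle 13: CDB Add1=-2; issue SUB r2<-Add1 // r0:Mul2,r1:Add2,r2:Add1,r3:-2,r4:2,r5:9
cycle 14: CDB Mul2=63; stall // r0:63,r1:Add2,r2:Add1,r3:-2,r4:2,r5:9
cycle 15: stall // r0:63,r1:Add2,r2:Add1,r3:-2,r4:2,r5:9
cycle 16: CDB Add1=-4; issue SUB r5<-Add1 // r0:63,r1:Add2,r2:-4,r3:-2,r4:2,r5:Add1
cycle 17: CDB Add2=68 // r0:63,r1:68,r2:-4,r3:-2,r4:2,r5:Add1
cycle 18: - // r0:63,r1:68,r2:-4,r3:-2,r4:2,r5:Add1
cycle 19: CDB Add1=-61 // r0:63,r1:68,r2:-4,r3:-2,r4:2,r5:-61

STATUS = VALUE 68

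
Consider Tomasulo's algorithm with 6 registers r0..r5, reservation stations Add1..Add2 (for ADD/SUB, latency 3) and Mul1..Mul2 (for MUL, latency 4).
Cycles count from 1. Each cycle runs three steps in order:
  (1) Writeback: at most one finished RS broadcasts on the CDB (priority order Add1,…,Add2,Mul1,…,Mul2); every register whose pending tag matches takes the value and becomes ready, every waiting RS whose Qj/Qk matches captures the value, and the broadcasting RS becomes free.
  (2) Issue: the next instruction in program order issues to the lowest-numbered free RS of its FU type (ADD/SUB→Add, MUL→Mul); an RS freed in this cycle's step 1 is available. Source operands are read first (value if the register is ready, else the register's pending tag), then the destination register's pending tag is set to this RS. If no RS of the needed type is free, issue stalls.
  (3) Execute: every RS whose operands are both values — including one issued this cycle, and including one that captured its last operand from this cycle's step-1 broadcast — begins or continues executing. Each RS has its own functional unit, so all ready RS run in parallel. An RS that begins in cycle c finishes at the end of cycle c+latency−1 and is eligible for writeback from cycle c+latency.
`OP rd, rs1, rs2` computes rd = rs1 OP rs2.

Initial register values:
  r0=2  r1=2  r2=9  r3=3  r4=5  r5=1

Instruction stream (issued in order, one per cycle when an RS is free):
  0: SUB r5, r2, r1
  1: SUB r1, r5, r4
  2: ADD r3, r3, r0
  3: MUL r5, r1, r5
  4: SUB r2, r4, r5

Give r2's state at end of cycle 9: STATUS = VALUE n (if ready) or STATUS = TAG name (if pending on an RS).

STATUS = TAG Add1

  c1: issue SUB r5<-Add1  regs: r0:2,r1:2,r2:9,r3:3,r4:5,r5:Add1
  c2: issue SUB r1<-Add2  regs: r0:2,r1:Add2,r2:9,r3:3,r4:5,r5:Add1
  c3: stall  regs: r0:2,r1:Add2,r2:9,r3:3,r4:5,r5:Add1
  c4: CDB Add1=7; issue ADD r3<-Add1  regs: r0:2,r1:Add2,r2:9,r3:Add1,r4:5,r5:7
  c5: issue MUL r5<-Mul1  regs: r0:2,r1:Add2,r2:9,r3:Add1,r4:5,r5:Mul1
  c6: stall  regs: r0:2,r1:Add2,r2:9,r3:Add1,r4:5,r5:Mul1
  c7: CDB Add1=5; issue SUB r2<-Add1  regs: r0:2,r1:Add2,r2:Add1,r3:5,r4:5,r5:Mul1
  c8: CDB Add2=2  regs: r0:2,r1:2,r2:Add1,r3:5,r4:5,r5:Mul1
  c9: -  regs: r0:2,r1:2,r2:Add1,r3:5,r4:5,r5:Mul1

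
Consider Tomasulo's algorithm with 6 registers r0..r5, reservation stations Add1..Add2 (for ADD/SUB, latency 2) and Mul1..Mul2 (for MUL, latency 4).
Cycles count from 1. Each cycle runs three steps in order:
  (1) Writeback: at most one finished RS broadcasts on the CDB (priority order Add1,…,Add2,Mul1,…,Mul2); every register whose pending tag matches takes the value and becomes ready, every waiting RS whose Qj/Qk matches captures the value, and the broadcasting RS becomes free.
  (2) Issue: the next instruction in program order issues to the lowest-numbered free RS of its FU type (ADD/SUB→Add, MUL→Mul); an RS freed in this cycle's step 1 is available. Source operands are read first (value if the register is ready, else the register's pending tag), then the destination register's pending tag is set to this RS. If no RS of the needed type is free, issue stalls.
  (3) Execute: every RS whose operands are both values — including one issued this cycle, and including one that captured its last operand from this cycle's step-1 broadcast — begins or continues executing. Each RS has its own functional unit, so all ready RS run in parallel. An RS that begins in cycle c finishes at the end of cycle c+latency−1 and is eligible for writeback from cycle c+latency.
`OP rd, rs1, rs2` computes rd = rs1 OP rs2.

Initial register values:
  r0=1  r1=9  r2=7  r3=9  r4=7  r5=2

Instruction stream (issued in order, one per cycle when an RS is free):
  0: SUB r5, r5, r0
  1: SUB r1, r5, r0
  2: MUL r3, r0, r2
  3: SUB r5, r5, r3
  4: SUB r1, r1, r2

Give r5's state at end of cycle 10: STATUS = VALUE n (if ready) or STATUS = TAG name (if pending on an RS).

c1: issue SUB r5<-Add1 | r0:1,r1:9,r2:7,r3:9,r4:7,r5:Add1
c2: issue SUB r1<-Add2 | r0:1,r1:Add2,r2:7,r3:9,r4:7,r5:Add1
c3: CDB Add1=1; issue MUL r3<-Mul1 | r0:1,r1:Add2,r2:7,r3:Mul1,r4:7,r5:1
c4: issue SUB r5<-Add1 | r0:1,r1:Add2,r2:7,r3:Mul1,r4:7,r5:Add1
c5: CDB Add2=0; issue SUB r1<-Add2 | r0:1,r1:Add2,r2:7,r3:Mul1,r4:7,r5:Add1
c6: - | r0:1,r1:Add2,r2:7,r3:Mul1,r4:7,r5:Add1
c7: CDB Add2=-7 | r0:1,r1:-7,r2:7,r3:Mul1,r4:7,r5:Add1
c8: CDB Mul1=7 | r0:1,r1:-7,r2:7,r3:7,r4:7,r5:Add1
c9: - | r0:1,r1:-7,r2:7,r3:7,r4:7,r5:Add1
c10: CDB Add1=-6 | r0:1,r1:-7,r2:7,r3:7,r4:7,r5:-6

STATUS = VALUE -6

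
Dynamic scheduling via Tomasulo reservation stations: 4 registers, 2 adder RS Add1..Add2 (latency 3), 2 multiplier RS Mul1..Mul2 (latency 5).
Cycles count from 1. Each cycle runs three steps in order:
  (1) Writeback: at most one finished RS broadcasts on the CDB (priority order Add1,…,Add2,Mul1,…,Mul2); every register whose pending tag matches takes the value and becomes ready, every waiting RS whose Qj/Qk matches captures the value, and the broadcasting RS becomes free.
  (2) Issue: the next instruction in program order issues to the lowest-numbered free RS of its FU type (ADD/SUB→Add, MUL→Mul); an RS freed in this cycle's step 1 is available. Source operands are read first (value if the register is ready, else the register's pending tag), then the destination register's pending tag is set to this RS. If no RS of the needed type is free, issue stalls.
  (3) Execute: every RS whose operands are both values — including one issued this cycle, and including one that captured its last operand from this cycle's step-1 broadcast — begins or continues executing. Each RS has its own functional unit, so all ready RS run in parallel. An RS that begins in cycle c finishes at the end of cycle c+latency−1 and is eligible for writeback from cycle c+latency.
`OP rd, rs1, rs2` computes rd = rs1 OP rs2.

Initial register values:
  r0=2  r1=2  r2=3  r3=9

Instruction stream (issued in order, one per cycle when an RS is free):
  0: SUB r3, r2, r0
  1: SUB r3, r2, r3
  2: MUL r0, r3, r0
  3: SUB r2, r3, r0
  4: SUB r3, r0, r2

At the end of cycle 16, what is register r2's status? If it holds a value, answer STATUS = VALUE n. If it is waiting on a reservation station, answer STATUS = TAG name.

c1: issue SUB r3<-Add1 | r0:2,r1:2,r2:3,r3:Add1
c2: issue SUB r3<-Add2 | r0:2,r1:2,r2:3,r3:Add2
c3: issue MUL r0<-Mul1 | r0:Mul1,r1:2,r2:3,r3:Add2
c4: CDB Add1=1; issue SUB r2<-Add1 | r0:Mul1,r1:2,r2:Add1,r3:Add2
c5: stall | r0:Mul1,r1:2,r2:Add1,r3:Add2
c6: stall | r0:Mul1,r1:2,r2:Add1,r3:Add2
c7: CDB Add2=2; issue SUB r3<-Add2 | r0:Mul1,r1:2,r2:Add1,r3:Add2
c8: - | r0:Mul1,r1:2,r2:Add1,r3:Add2
c9: - | r0:Mul1,r1:2,r2:Add1,r3:Add2
c10: - | r0:Mul1,r1:2,r2:Add1,r3:Add2
c11: - | r0:Mul1,r1:2,r2:Add1,r3:Add2
c12: CDB Mul1=4 | r0:4,r1:2,r2:Add1,r3:Add2
c13: - | r0:4,r1:2,r2:Add1,r3:Add2
c14: - | r0:4,r1:2,r2:Add1,r3:Add2
c15: CDB Add1=-2 | r0:4,r1:2,r2:-2,r3:Add2
c16: - | r0:4,r1:2,r2:-2,r3:Add2

STATUS = VALUE -2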